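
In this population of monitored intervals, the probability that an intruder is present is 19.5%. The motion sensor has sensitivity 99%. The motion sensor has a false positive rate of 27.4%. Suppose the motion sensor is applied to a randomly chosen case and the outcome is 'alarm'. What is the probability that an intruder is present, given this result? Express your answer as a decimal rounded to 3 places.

Write H for 'an intruder is present'. Prior odds H:¬H = 0.195/0.805 = 0.24224. For the 'alarm' outcome, the likelihood ratio is 0.99/0.274 = 3.6131.
Posterior odds = 0.24224 × 3.6131 = 0.87523, so P(H|E) = 0.87523/(1+0.87523) = 0.467.

P(H | E) ≈ 0.467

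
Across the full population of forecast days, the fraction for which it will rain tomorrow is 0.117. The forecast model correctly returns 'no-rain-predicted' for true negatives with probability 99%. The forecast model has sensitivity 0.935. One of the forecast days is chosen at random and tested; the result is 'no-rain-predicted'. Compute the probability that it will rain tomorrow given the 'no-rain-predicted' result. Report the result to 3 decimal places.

Write H for 'it will rain tomorrow'. Prior odds H:¬H = 0.117/0.883 = 0.13250. For the 'no-rain-predicted' outcome, the likelihood ratio is 0.065/0.99 = 0.065657.
Posterior odds = 0.13250 × 0.065657 = 0.0086997, so P(H|E) = 0.0086997/(1+0.0086997) = 0.009.

P(H | E) ≈ 0.009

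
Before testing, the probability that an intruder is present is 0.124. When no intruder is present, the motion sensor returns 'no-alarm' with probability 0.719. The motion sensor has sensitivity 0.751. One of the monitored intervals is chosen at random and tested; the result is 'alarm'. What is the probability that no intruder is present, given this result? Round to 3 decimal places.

Write H for 'an intruder is present'. Prior odds H:¬H = 0.124/0.876 = 0.14155. For the 'alarm' outcome, the likelihood ratio is 0.751/0.281 = 2.6726.
Posterior odds = 0.14155 × 2.6726 = 0.37831, so P(H|E) = 0.37831/(1+0.37831) = 0.274. Then P(¬H|E) = 1 − 0.274 = 0.726.

P(¬H | E) ≈ 0.726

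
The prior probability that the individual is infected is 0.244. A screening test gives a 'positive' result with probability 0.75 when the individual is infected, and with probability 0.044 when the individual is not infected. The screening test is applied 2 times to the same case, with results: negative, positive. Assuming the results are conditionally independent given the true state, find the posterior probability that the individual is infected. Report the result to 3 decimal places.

Let H be the event that the individual is infected; start with P(H) = 0.244. P('positive'|H) = 0.75, P('positive'|¬H) = 0.044.
Update on result 1 ('negative'): P(H) ← 0.25·0.2440 / (0.25·0.2440 + 0.956·0.7560) = 0.061000/0.78374 = 0.0778.
Update on result 2 ('positive'): P(H) ← 0.75·0.0778 / (0.75·0.0778 + 0.044·0.9222) = 0.058374/0.098950 = 0.5899.

Posterior P(H) ≈ 0.590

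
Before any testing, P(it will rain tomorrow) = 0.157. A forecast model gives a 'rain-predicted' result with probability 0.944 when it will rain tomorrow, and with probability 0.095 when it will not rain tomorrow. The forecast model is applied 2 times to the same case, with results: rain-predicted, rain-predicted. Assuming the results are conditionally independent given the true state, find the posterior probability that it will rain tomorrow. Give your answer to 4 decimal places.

With H the event that it will rain tomorrow, the joint likelihood of the observed sequence is P(data|H) = 0.944·0.944 = 0.89114 and P(data|¬H) = 0.095·0.095 = 0.0090250.
Bayes: P(H|data) = 0.157·0.89114 / (0.157·0.89114 + 0.843·0.0090250) = 0.13991/0.14752 = 0.9484.

Posterior P(H) ≈ 0.9484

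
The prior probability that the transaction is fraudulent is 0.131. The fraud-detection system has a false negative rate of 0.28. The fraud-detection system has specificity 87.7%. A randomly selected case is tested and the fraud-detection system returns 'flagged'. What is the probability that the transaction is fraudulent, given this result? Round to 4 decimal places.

Write H for 'the transaction is fraudulent'. Prior odds H:¬H = 0.131/0.869 = 0.15075. For the 'flagged' outcome, the likelihood ratio is 0.72/0.123 = 5.8537.
Posterior odds = 0.15075 × 5.8537 = 0.88243, so P(H|E) = 0.88243/(1+0.88243) = 0.4688.

P(H | E) ≈ 0.4688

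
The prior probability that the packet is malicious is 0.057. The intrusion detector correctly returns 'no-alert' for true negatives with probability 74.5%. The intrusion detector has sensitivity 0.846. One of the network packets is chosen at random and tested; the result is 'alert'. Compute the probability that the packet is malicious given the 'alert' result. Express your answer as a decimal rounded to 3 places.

P(H | E) ≈ 0.167

Let H be the event that the packet is malicious. P(H) = 0.057, so P(¬H) = 0.943. With E the 'alert' result, P(E|H) = 0.846 and P(E|¬H) = 0.255.
P(E) = 0.846·0.057 + 0.255·0.943 = 0.048222 + 0.24046 = 0.28869.
By Bayes' theorem, P(H|E) = 0.048222 / 0.28869 = 0.167.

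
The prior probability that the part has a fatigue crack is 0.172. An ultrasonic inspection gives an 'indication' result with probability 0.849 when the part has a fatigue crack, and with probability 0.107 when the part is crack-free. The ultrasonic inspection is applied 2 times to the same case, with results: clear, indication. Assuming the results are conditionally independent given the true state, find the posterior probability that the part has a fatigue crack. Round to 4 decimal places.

Posterior P(H) ≈ 0.2180

With H the event that the part has a fatigue crack, the joint likelihood of the observed sequence is P(data|H) = 0.151·0.849 = 0.12820 and P(data|¬H) = 0.893·0.107 = 0.095551.
Bayes: P(H|data) = 0.172·0.12820 / (0.172·0.12820 + 0.828·0.095551) = 0.022050/0.10117 = 0.2180.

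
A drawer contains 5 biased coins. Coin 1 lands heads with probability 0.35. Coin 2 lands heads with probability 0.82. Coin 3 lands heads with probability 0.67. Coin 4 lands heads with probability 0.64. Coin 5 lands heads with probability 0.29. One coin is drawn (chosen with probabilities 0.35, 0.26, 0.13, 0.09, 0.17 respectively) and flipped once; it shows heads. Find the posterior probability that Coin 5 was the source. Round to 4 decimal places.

Posterior probability ≈ 0.0931

P(heads|C1) = 0.35; P(heads|C2) = 0.82; P(heads|C3) = 0.67; P(heads|C4) = 0.64; P(heads|C5) = 0.29.
Prior × likelihood for each source: 0.35·0.35=0.1225, 0.26·0.82=0.2132, 0.13·0.67=0.08710, 0.09·0.64=0.05760, 0.17·0.29=0.04930. Summing gives P(heads) = 0.52970.
P(Coin 5 | heads) = 0.04930 / 0.52970 = 0.0931.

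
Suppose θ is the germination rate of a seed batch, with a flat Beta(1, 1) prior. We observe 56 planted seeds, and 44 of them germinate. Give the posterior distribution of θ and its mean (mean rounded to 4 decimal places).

Posterior: Beta(45, 13); mean ≈ 0.7759

Observing 44 successes and 12 failures updates Beta(1, 1) by adding the success and failure counts to the two shape parameters: α = 1+44 = 45, β = 1+12 = 13.
Posterior mean = α/(α+β) = 45/58 = 0.7759.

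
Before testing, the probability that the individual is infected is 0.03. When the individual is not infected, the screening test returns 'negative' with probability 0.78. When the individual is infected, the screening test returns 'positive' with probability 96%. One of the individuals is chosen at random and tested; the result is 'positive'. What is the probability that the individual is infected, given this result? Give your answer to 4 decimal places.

Write H for 'the individual is infected'. Prior odds H:¬H = 0.03/0.97 = 0.030928. For the 'positive' outcome, the likelihood ratio is 0.96/0.22 = 4.3636.
Posterior odds = 0.030928 × 4.3636 = 0.13496, so P(H|E) = 0.13496/(1+0.13496) = 0.1189.

P(H | E) ≈ 0.1189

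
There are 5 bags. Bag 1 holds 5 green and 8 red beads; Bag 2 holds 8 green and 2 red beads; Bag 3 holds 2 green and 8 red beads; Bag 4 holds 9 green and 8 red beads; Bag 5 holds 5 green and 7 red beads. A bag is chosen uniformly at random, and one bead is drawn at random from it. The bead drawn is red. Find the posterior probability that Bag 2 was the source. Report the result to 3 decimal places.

Posterior probability ≈ 0.075

Tabulate prior·likelihood by source: [1] prior 0.2, lik 0.6154, product 0.1231; [2] prior 0.2, lik 0.2, product 0.04000; [3] prior 0.2, lik 0.8, product 0.1600; [4] prior 0.2, lik 0.4706, product 0.09412; [5] prior 0.2, lik 0.5833, product 0.1167.
Normalizing constant = 0.53386; the posterior for Bag 2 is its product over the sum, 0.04000/0.53386 = 0.075.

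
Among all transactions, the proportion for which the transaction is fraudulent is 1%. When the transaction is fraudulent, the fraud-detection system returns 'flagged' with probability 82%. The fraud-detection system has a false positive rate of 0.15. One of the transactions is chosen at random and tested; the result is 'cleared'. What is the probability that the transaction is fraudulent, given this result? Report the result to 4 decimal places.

P(H | E) ≈ 0.0021

Write H for 'the transaction is fraudulent'. Prior odds H:¬H = 0.01/0.99 = 0.010101. For the 'cleared' outcome, the likelihood ratio is 0.18/0.85 = 0.21176.
Posterior odds = 0.010101 × 0.21176 = 0.0021390, so P(H|E) = 0.0021390/(1+0.0021390) = 0.0021.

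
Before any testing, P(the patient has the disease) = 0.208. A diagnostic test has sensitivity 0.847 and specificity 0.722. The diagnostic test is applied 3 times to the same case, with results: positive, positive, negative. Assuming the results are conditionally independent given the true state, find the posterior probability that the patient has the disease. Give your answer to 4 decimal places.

Posterior P(H) ≈ 0.3406

With H the event that the patient has the disease, the joint likelihood of the observed sequence is P(data|H) = 0.847·0.847·0.153 = 0.10976 and P(data|¬H) = 0.278·0.278·0.722 = 0.055799.
Bayes: P(H|data) = 0.208·0.10976 / (0.208·0.10976 + 0.792·0.055799) = 0.022831/0.067024 = 0.3406.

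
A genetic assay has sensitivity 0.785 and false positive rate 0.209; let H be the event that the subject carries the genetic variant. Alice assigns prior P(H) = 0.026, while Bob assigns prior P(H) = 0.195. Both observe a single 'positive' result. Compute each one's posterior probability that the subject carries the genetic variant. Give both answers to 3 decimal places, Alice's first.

P('+'|H) = 0.785, P('+'|¬H) = 0.209.
Alice: numerator 0.785·0.026 = 0.020410; evidence = 0.020410+0.209·0.974 = 0.22398; posterior = 0.091.
Bob: numerator 0.785·0.195 = 0.15308; evidence = 0.15308+0.209·0.805 = 0.32132; posterior = 0.476.

Alice: 0.091; Bob: 0.476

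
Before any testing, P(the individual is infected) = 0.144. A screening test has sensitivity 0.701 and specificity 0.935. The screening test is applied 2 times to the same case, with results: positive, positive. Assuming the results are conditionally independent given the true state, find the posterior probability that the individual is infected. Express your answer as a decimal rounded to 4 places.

Posterior P(H) ≈ 0.9514

With H the event that the individual is infected, the joint likelihood of the observed sequence is P(data|H) = 0.701·0.701 = 0.49140 and P(data|¬H) = 0.065·0.065 = 0.0042250.
Bayes: P(H|data) = 0.144·0.49140 / (0.144·0.49140 + 0.856·0.0042250) = 0.070762/0.074378 = 0.9514.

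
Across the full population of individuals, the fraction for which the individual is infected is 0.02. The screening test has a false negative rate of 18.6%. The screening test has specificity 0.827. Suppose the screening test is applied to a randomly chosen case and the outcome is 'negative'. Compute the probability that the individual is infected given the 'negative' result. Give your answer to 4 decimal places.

P(H | E) ≈ 0.0046

Let H be the event that the individual is infected. P(H) = 0.02, so P(¬H) = 0.98. With E the 'negative' result, P(E|H) = 0.186 and P(E|¬H) = 0.827.
P(E) = 0.186·0.02 + 0.827·0.98 = 0.0037200 + 0.81046 = 0.81418.
By Bayes' theorem, P(H|E) = 0.0037200 / 0.81418 = 0.0046.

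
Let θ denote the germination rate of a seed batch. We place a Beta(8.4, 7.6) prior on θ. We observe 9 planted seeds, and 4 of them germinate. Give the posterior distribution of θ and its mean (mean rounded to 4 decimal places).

Posterior: Beta(12.4, 12.6); mean ≈ 0.4960

The binomial likelihood is conjugate to the Beta prior: with 4 successes and 5 failures, the posterior is Beta(8.4+4, 7.6+5) = Beta(12.4, 12.6).
E[θ | data] = 12.4/(12.4+12.6) = 0.4960.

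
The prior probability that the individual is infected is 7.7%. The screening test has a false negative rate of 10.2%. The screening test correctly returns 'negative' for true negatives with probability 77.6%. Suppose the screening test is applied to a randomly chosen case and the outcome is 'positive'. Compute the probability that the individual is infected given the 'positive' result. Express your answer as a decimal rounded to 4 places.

Write H for 'the individual is infected'. Prior odds H:¬H = 0.077/0.923 = 0.083424. For the 'positive' outcome, the likelihood ratio is 0.898/0.224 = 4.0089.
Posterior odds = 0.083424 × 4.0089 = 0.33444, so P(H|E) = 0.33444/(1+0.33444) = 0.2506.

P(H | E) ≈ 0.2506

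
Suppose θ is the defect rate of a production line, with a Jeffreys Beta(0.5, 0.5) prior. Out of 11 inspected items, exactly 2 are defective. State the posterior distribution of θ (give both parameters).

Observing 2 successes and 9 failures updates Beta(0.5, 0.5) by adding the success and failure counts to the two shape parameters: α = 0.5+2 = 2.5, β = 0.5+9 = 9.5.

Posterior: Beta(2.5, 9.5)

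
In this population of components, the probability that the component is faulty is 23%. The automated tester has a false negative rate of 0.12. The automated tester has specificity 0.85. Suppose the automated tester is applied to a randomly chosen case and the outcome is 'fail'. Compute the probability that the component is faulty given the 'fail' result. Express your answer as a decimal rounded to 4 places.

Let H be the event that the component is faulty. P(H) = 0.23, so P(¬H) = 0.77. With E the 'fail' result, P(E|H) = 0.88 and P(E|¬H) = 0.15.
P(E) = 0.88·0.23 + 0.15·0.77 = 0.20240 + 0.11550 = 0.31790.
By Bayes' theorem, P(H|E) = 0.20240 / 0.31790 = 0.6367.

P(H | E) ≈ 0.6367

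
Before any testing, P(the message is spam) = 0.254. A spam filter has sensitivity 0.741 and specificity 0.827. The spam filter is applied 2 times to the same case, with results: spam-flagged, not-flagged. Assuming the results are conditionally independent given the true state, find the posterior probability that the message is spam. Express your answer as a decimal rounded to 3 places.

With H the event that the message is spam, the joint likelihood of the observed sequence is P(data|H) = 0.741·0.259 = 0.19192 and P(data|¬H) = 0.173·0.827 = 0.14307.
Bayes: P(H|data) = 0.254·0.19192 / (0.254·0.19192 + 0.746·0.14307) = 0.048747/0.15548 = 0.3135.

Posterior P(H) ≈ 0.314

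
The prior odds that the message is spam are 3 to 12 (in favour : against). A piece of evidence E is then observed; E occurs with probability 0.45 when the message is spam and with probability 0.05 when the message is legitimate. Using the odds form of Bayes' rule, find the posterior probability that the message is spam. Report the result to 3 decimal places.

Posterior probability ≈ 0.692

Prior odds = 3/12 = 0.25000.
Likelihood ratio for E = 0.45/0.05 = 9.0000.
Posterior odds = prior odds × LR = 2.2500.
Posterior probability = odds/(1+odds) = 2.2500/3.2500 = 0.692.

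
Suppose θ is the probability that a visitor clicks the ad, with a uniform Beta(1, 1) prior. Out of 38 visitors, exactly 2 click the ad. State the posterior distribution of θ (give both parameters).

Posterior: Beta(3, 37)

The binomial likelihood is conjugate to the Beta prior: with 2 successes and 36 failures, the posterior is Beta(1+2, 1+36) = Beta(3, 37).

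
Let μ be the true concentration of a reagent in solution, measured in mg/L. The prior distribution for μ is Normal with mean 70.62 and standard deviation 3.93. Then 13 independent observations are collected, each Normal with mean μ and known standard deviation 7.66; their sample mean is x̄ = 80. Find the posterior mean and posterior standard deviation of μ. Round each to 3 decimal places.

Posterior mean ≈ 77.879; posterior SD ≈ 1.869

With known σ, the Normal prior is conjugate. Weight on the data is w = (n/σ²)/(n/σ² + 1/τ₀²) = 0.221557/(0.221557+0.0647463) = 0.77385.
Posterior mean = w·x̄ + (1−w)·μ₀ = 0.77385·80 + 0.22615·70.62 = 77.879. Posterior variance = 1/(0.221557+0.0647463) = 3.49280, so SD = 1.869.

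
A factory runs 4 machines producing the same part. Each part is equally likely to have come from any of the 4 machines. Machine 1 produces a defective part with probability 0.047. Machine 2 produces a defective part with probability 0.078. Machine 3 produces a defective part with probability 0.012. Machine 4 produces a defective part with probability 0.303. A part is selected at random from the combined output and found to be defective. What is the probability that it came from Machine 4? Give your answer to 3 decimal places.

Tabulate prior·likelihood by source: [1] prior 0.25, lik 0.047, product 0.01175; [2] prior 0.25, lik 0.078, product 0.01950; [3] prior 0.25, lik 0.012, product 0.003000; [4] prior 0.25, lik 0.303, product 0.07575.
Normalizing constant = 0.11000; the posterior for Machine 4 is its product over the sum, 0.07575/0.11000 = 0.689.

Posterior probability ≈ 0.689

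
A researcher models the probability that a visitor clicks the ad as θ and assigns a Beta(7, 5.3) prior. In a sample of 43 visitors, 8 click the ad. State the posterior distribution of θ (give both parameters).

The binomial likelihood is conjugate to the Beta prior: with 8 successes and 35 failures, the posterior is Beta(7+8, 5.3+35) = Beta(15, 40.3).

Posterior: Beta(15, 40.3)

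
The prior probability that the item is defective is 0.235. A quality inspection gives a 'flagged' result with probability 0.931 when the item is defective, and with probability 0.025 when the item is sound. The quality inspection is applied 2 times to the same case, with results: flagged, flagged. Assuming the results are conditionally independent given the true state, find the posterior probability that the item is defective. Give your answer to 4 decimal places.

Posterior P(H) ≈ 0.9977

With H the event that the item is defective, the joint likelihood of the observed sequence is P(data|H) = 0.931·0.931 = 0.86676 and P(data|¬H) = 0.025·0.025 = 0.00062500.
Bayes: P(H|data) = 0.235·0.86676 / (0.235·0.86676 + 0.765·0.00062500) = 0.20369/0.20417 = 0.9977.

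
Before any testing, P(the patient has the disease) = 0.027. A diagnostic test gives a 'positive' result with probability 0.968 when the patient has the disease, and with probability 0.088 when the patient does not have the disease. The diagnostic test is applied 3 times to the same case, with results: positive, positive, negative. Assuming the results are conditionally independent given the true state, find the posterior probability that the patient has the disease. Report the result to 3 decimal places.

Let H be the event that the patient has the disease; start with P(H) = 0.027. P('positive'|H) = 0.968, P('positive'|¬H) = 0.088.
Update on result 1 ('positive'): P(H) ← 0.968·0.0270 / (0.968·0.0270 + 0.088·0.9730) = 0.026136/0.11176 = 0.2339.
Update on result 2 ('positive'): P(H) ← 0.968·0.2339 / (0.968·0.2339 + 0.088·0.7661) = 0.22637/0.29380 = 0.7705.
Update on result 3 ('negative'): P(H) ← 0.032·0.7705 / (0.032·0.7705 + 0.912·0.2295) = 0.024657/0.23394 = 0.1054.

Posterior P(H) ≈ 0.105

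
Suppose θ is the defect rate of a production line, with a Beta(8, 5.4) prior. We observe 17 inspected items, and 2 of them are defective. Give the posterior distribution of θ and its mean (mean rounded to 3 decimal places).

The binomial likelihood is conjugate to the Beta prior: with 2 successes and 15 failures, the posterior is Beta(8+2, 5.4+15) = Beta(10, 20.4).
E[θ | data] = 10/(10+20.4) = 0.329.

Posterior: Beta(10, 20.4); mean ≈ 0.329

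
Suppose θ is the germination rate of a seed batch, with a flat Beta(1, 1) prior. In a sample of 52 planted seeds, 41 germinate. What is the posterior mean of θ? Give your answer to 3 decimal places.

Posterior mean ≈ 0.778

The binomial likelihood is conjugate to the Beta prior: with 41 successes and 11 failures, the posterior is Beta(1+41, 1+11) = Beta(42, 12).
Posterior mean = α/(α+β) = 42/54 = 0.778.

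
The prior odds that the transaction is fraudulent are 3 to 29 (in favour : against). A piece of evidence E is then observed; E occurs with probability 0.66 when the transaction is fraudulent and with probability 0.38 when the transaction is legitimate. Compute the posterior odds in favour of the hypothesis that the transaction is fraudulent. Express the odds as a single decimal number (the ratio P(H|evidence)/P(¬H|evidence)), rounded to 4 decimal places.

Posterior odds ≈ 0.1797

Prior odds = 3/29 = 0.10345.
Likelihood ratio for E = 0.66/0.38 = 1.7368.
Posterior odds = prior odds × LR = 0.17967.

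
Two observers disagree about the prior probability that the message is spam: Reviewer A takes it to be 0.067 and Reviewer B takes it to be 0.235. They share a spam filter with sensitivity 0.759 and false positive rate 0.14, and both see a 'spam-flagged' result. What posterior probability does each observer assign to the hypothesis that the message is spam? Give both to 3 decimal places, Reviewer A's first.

The likelihood ratio for a 'spam-flagged' result is 0.759/0.14 = 5.4214.
Reviewer A: prior odds 0.067/0.933 = 0.071811; posterior odds 0.38932; posterior probability 0.280.
Reviewer B: prior odds 0.235/0.765 = 0.30719; posterior odds 1.6654; posterior probability 0.625.

Reviewer A: 0.280; Reviewer B: 0.625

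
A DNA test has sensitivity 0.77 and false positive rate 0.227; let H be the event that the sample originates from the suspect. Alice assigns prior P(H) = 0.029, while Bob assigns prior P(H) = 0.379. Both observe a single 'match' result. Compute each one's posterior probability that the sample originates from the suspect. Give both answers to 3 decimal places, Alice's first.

Alice: 0.092; Bob: 0.674

P('+'|H) = 0.77, P('+'|¬H) = 0.227.
Alice: numerator 0.77·0.029 = 0.022330; evidence = 0.022330+0.227·0.971 = 0.24275; posterior = 0.092.
Bob: numerator 0.77·0.379 = 0.29183; evidence = 0.29183+0.227·0.621 = 0.43280; posterior = 0.674.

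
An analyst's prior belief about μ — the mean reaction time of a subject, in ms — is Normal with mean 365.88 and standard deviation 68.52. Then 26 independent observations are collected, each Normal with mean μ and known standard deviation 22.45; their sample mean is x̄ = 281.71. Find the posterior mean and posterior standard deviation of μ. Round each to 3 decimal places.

With known σ, the Normal prior is conjugate. Weight on the data is w = (n/σ²)/(n/σ² + 1/τ₀²) = 0.0515870/(0.0515870+0.00021299) = 0.99589.
Posterior mean = w·x̄ + (1−w)·μ₀ = 0.99589·281.71 + 0.0041118·365.88 = 282.056. Posterior variance = 1/(0.0515870+0.00021299) = 19.3050, so SD = 4.394.

Posterior mean ≈ 282.056; posterior SD ≈ 4.394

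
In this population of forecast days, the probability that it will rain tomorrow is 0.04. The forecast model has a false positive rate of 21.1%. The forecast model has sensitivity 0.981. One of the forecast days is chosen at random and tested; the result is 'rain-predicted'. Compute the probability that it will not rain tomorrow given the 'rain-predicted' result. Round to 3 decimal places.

P(¬H | E) ≈ 0.838

Let H be the event that it will rain tomorrow. P(H) = 0.04, so P(¬H) = 0.96. With E the 'rain-predicted' result, P(E|H) = 0.981 and P(E|¬H) = 0.211.
P(E) = 0.981·0.04 + 0.211·0.96 = 0.039240 + 0.20256 = 0.24180.
By Bayes' theorem, P(H|E) = 0.039240 / 0.24180 = 0.162. Hence P(¬H|E) = 1 − 0.162 = 0.838.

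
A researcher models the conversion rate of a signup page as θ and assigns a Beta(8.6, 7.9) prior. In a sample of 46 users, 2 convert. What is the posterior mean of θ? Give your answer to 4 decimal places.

Posterior mean ≈ 0.1696

The binomial likelihood is conjugate to the Beta prior: with 2 successes and 44 failures, the posterior is Beta(8.6+2, 7.9+44) = Beta(10.6, 51.9).
Posterior mean = α/(α+β) = 10.6/62.5 = 0.1696.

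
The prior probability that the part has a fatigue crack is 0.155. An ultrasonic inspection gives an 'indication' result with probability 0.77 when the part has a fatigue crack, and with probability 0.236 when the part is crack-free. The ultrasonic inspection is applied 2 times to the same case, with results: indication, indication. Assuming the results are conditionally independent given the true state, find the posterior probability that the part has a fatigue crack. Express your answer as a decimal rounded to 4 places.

With H the event that the part has a fatigue crack, the joint likelihood of the observed sequence is P(data|H) = 0.77·0.77 = 0.59290 and P(data|¬H) = 0.236·0.236 = 0.055696.
Bayes: P(H|data) = 0.155·0.59290 / (0.155·0.59290 + 0.845·0.055696) = 0.091899/0.13896 = 0.6613.

Posterior P(H) ≈ 0.6613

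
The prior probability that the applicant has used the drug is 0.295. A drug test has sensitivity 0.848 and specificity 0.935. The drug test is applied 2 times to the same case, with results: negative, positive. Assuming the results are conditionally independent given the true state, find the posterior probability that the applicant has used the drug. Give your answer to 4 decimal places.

Posterior P(H) ≈ 0.4702

Let H be the event that the applicant has used the drug; start with P(H) = 0.295. P('positive'|H) = 0.848, P('positive'|¬H) = 0.065.
Update on result 1 ('negative'): P(H) ← 0.152·0.2950 / (0.152·0.2950 + 0.935·0.7050) = 0.044840/0.70402 = 0.0637.
Update on result 2 ('positive'): P(H) ← 0.848·0.0637 / (0.848·0.0637 + 0.065·0.9363) = 0.054011/0.11487 = 0.4702.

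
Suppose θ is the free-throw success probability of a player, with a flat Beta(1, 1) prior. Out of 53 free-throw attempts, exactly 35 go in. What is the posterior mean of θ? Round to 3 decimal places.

Observing 35 successes and 18 failures updates Beta(1, 1) by adding the success and failure counts to the two shape parameters: α = 1+35 = 36, β = 1+18 = 19.
Posterior mean = α/(α+β) = 36/55 = 0.655.

Posterior mean ≈ 0.655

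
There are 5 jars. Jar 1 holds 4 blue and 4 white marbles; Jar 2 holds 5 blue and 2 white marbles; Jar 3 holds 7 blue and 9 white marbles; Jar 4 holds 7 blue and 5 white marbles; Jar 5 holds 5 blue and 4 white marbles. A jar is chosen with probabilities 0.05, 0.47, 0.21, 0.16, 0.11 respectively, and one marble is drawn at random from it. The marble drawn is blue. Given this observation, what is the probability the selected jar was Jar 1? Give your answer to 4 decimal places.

Tabulate prior·likelihood by source: [1] prior 0.05, lik 0.5, product 0.02500; [2] prior 0.47, lik 0.7143, product 0.3357; [3] prior 0.21, lik 0.4375, product 0.09187; [4] prior 0.16, lik 0.5833, product 0.09333; [5] prior 0.11, lik 0.5556, product 0.06111.
Normalizing constant = 0.60703; the posterior for Jar 1 is its product over the sum, 0.02500/0.60703 = 0.0412.

Posterior probability ≈ 0.0412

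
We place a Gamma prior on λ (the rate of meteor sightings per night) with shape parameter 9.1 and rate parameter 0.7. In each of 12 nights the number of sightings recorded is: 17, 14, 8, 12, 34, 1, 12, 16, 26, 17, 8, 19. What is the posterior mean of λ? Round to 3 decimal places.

The Poisson likelihood adds the total count to the shape and the number of exposure periods to the rate. Here ∑xᵢ = 184 and n = 12, so shape 9.1→193.1 and rate 0.7→12.7.
E[λ | data] = 193.1/12.7 = 15.205.

Posterior mean ≈ 15.205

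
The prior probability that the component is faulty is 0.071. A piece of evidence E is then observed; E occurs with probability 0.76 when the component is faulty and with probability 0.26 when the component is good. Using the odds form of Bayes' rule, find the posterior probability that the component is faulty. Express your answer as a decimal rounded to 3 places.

Prior odds = 0.071/(1−0.071) = 0.076426.
Likelihood ratio for E = 0.76/0.26 = 2.9231.
Posterior odds = prior odds × LR = 0.22340.
Posterior probability = odds/(1+odds) = 0.22340/1.2234 = 0.183.

Posterior probability ≈ 0.183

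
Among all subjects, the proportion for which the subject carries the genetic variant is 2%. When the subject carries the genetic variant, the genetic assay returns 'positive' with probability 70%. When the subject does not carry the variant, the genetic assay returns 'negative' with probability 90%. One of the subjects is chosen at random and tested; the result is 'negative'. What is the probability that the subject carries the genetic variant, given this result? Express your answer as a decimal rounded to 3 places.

Let H be the event that the subject carries the genetic variant. P(H) = 0.02, so P(¬H) = 0.98. With E the 'negative' result, P(E|H) = 0.3 and P(E|¬H) = 0.9.
P(E) = 0.3·0.02 + 0.9·0.98 = 0.0060000 + 0.88200 = 0.88800.
By Bayes' theorem, P(H|E) = 0.0060000 / 0.88800 = 0.007.

P(H | E) ≈ 0.007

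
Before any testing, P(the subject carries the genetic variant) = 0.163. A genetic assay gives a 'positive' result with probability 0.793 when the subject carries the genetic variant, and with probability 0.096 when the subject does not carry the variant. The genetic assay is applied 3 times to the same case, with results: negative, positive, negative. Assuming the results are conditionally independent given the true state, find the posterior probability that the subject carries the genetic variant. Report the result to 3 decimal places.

Let H be the event that the subject carries the genetic variant; start with P(H) = 0.163. P('positive'|H) = 0.793, P('positive'|¬H) = 0.096.
Update on result 1 ('negative'): P(H) ← 0.207·0.1630 / (0.207·0.1630 + 0.904·0.8370) = 0.033741/0.79039 = 0.0427.
Update on result 2 ('positive'): P(H) ← 0.793·0.0427 / (0.793·0.0427 + 0.096·0.9573) = 0.033852/0.12575 = 0.2692.
Update on result 3 ('negative'): P(H) ← 0.207·0.2692 / (0.207·0.2692 + 0.904·0.7308) = 0.055723/0.71637 = 0.0778.

Posterior P(H) ≈ 0.078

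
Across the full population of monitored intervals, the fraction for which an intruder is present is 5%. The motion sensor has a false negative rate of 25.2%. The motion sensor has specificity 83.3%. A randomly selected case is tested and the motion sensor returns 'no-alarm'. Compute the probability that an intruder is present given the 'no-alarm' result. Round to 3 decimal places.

P(H | E) ≈ 0.016

Write H for 'an intruder is present'. Prior odds H:¬H = 0.05/0.95 = 0.052632. For the 'no-alarm' outcome, the likelihood ratio is 0.252/0.833 = 0.30252.
Posterior odds = 0.052632 × 0.30252 = 0.015922, so P(H|E) = 0.015922/(1+0.015922) = 0.016.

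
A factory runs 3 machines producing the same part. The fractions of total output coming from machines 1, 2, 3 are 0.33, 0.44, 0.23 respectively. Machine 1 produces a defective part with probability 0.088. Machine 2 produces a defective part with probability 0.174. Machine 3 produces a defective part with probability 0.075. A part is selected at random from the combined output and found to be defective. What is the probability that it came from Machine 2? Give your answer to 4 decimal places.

Tabulate prior·likelihood by source: [1] prior 0.33, lik 0.088, product 0.02904; [2] prior 0.44, lik 0.174, product 0.07656; [3] prior 0.23, lik 0.075, product 0.01725.
Normalizing constant = 0.12285; the posterior for Machine 2 is its product over the sum, 0.07656/0.12285 = 0.6232.

Posterior probability ≈ 0.6232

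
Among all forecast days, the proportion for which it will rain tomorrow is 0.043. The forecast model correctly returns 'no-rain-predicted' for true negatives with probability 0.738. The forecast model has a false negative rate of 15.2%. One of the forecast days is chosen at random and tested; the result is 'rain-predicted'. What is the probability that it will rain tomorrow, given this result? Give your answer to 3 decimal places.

Write H for 'it will rain tomorrow'. Prior odds H:¬H = 0.043/0.957 = 0.044932. For the 'rain-predicted' outcome, the likelihood ratio is 0.848/0.262 = 3.2366.
Posterior odds = 0.044932 × 3.2366 = 0.14543, so P(H|E) = 0.14543/(1+0.14543) = 0.127.

P(H | E) ≈ 0.127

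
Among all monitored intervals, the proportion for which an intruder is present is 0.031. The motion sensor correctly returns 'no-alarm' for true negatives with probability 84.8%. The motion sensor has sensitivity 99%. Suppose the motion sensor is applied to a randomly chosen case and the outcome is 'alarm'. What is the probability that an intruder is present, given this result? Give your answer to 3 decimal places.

P(H | E) ≈ 0.172

Let H be the event that an intruder is present. P(H) = 0.031, so P(¬H) = 0.969. With E the 'alarm' result, P(E|H) = 0.99 and P(E|¬H) = 0.152.
P(E) = 0.99·0.031 + 0.152·0.969 = 0.030690 + 0.14729 = 0.17798.
By Bayes' theorem, P(H|E) = 0.030690 / 0.17798 = 0.172.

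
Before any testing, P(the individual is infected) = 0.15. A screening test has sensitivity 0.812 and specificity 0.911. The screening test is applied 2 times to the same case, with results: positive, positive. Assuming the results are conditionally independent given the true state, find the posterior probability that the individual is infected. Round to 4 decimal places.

With H the event that the individual is infected, the joint likelihood of the observed sequence is P(data|H) = 0.812·0.812 = 0.65934 and P(data|¬H) = 0.089·0.089 = 0.0079210.
Bayes: P(H|data) = 0.15·0.65934 / (0.15·0.65934 + 0.85·0.0079210) = 0.098902/0.10563 = 0.9363.

Posterior P(H) ≈ 0.9363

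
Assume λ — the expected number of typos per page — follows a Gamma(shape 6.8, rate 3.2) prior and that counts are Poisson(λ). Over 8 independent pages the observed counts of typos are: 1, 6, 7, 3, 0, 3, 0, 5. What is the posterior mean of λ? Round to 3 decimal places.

The Poisson likelihood adds the total count to the shape and the number of exposure periods to the rate. Here ∑xᵢ = 25 and n = 8, so shape 6.8→31.8 and rate 3.2→11.2.
Posterior mean = shape/rate = 31.8/11.2 = 2.839.

Posterior mean ≈ 2.839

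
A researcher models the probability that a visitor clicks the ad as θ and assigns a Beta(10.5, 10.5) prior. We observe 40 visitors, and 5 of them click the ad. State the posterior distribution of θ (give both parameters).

Observing 5 successes and 35 failures updates Beta(10.5, 10.5) by adding the success and failure counts to the two shape parameters: α = 10.5+5 = 15.5, β = 10.5+35 = 45.5.

Posterior: Beta(15.5, 45.5)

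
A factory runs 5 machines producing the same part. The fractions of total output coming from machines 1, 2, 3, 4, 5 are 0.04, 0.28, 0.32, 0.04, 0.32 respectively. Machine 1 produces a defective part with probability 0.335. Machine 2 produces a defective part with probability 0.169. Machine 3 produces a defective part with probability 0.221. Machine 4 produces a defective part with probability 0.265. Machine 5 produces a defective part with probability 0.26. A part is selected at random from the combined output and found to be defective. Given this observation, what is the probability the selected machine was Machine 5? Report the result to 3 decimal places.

Posterior probability ≈ 0.369

Tabulate prior·likelihood by source: [1] prior 0.04, lik 0.335, product 0.01340; [2] prior 0.28, lik 0.169, product 0.04732; [3] prior 0.32, lik 0.221, product 0.07072; [4] prior 0.04, lik 0.265, product 0.01060; [5] prior 0.32, lik 0.26, product 0.08320.
Normalizing constant = 0.22524; the posterior for Machine 5 is its product over the sum, 0.08320/0.22524 = 0.369.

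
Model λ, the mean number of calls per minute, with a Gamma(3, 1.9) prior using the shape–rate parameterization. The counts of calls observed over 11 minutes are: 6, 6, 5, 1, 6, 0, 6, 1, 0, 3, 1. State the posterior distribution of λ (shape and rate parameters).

The Poisson likelihood adds the total count to the shape and the number of exposure periods to the rate. Here ∑xᵢ = 35 and n = 11, so shape 3→38 and rate 1.9→12.9.

Posterior: Gamma(shape=38, rate=12.9)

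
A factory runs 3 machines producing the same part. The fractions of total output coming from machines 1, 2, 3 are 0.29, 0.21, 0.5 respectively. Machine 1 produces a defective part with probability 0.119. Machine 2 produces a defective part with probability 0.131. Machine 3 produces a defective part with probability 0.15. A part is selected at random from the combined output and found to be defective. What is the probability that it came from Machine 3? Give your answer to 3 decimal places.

Posterior probability ≈ 0.547

P(defective|M1) = 0.119; P(defective|M2) = 0.131; P(defective|M3) = 0.15.
Prior × likelihood for each source: 0.29·0.119=0.03451, 0.21·0.131=0.02751, 0.5·0.15=0.07500. Summing gives P(defective) = 0.13702.
P(Machine 3 | defective) = 0.07500 / 0.13702 = 0.547.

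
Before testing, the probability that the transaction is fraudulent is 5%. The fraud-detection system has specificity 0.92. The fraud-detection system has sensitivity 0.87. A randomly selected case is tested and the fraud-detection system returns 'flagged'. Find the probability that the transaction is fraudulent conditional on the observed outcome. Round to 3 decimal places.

Let H be the event that the transaction is fraudulent. P(H) = 0.05, so P(¬H) = 0.95. With E the 'flagged' result, P(E|H) = 0.87 and P(E|¬H) = 0.08.
P(E) = 0.87·0.05 + 0.08·0.95 = 0.043500 + 0.076000 = 0.11950.
By Bayes' theorem, P(H|E) = 0.043500 / 0.11950 = 0.364.

P(H | E) ≈ 0.364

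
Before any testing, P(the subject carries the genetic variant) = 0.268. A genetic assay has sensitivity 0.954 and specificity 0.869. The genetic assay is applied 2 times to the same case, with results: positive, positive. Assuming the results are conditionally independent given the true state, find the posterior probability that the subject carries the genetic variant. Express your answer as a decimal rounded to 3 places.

Posterior P(H) ≈ 0.951

Let H be the event that the subject carries the genetic variant; start with P(H) = 0.268. P('positive'|H) = 0.954, P('positive'|¬H) = 0.131.
Update on result 1 ('positive'): P(H) ← 0.954·0.2680 / (0.954·0.2680 + 0.131·0.7320) = 0.25567/0.35156 = 0.7272.
Update on result 2 ('positive'): P(H) ← 0.954·0.7272 / (0.954·0.7272 + 0.131·0.2728) = 0.69379/0.72952 = 0.9510.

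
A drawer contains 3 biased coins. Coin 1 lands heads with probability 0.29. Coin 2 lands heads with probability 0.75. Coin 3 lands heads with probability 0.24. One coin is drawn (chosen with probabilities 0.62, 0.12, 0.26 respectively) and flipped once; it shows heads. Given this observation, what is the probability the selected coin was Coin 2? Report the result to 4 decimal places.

P(heads|C1) = 0.29; P(heads|C2) = 0.75; P(heads|C3) = 0.24.
Prior × likelihood for each source: 0.62·0.29=0.1798, 0.12·0.75=0.09000, 0.26·0.24=0.06240. Summing gives P(heads) = 0.33220.
P(Coin 2 | heads) = 0.09000 / 0.33220 = 0.2709.

Posterior probability ≈ 0.2709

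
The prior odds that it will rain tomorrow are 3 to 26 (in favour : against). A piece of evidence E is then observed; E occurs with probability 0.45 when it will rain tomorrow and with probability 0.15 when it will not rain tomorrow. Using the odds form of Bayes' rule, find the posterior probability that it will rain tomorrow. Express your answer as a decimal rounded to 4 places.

Posterior probability ≈ 0.2571

Prior odds = 3/26 = 0.11538.
Likelihood ratio for E = 0.45/0.15 = 3.0000.
Posterior odds = prior odds × LR = 0.34615.
Posterior probability = odds/(1+odds) = 0.34615/1.3462 = 0.2571.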